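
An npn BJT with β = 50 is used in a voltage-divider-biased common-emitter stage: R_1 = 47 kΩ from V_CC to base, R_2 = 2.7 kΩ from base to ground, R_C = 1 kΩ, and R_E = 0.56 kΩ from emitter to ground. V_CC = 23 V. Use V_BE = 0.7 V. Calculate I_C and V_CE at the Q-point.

Thevenize the base divider: V_Th = V_CC·R_2/(R_1+R_2) = 23×2.7/49.7 = 1.25 V, R_Th = R_1‖R_2 = 2.55 kΩ.
Base-emitter loop: V_Th = I_B·R_Th + V_BE + (β+1)I_B·R_E, so I_B = (1.25 − 0.7) / (2.55 + 51×0.56) = 0.0177 mA.
I_C = β·I_B = 50×0.0177 = 0.883 mA, and I_E = (β+1)I_B = 0.901 mA.
V_CE = V_CC − I_C·R_C − I_E·R_E = 23 − 0.883×1 − 0.901×0.56 = 21.6 V.
V_CE = 21.6 V > 0.2 V confirms active-region operation.

I_C ≈ 0.88 mA, V_CE ≈ 22 V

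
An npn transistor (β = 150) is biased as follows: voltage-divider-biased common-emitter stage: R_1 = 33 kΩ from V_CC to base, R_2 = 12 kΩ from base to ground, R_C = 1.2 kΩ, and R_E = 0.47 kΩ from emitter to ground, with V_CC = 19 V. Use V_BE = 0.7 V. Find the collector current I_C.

Thevenize the base divider: V_Th = V_CC·R_2/(R_1+R_2) = 19×12/45 = 5.07 V, R_Th = R_1‖R_2 = 8.8 kΩ.
Base-emitter loop: V_Th = I_B·R_Th + V_BE + (β+1)I_B·R_E, so I_B = (5.07 − 0.7) / (8.8 + 151×0.47) = 0.0547 mA.
I_C = β·I_B = 150×0.0547 = 8.21 mA, and I_E = (β+1)I_B = 8.27 mA.
V_CE = V_CC − I_C·R_C − I_E·R_E = 19 − 8.21×1.2 − 8.27×0.47 = 5.26 V.
V_CE = 5.26 V > 0.2 V confirms active-region operation.

I_C ≈ 8.2 mA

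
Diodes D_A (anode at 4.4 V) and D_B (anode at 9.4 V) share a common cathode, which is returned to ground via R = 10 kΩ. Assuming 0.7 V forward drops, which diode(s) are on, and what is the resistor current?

Assume both conduct. Then node N would need to be at both 4.4−0.7 = 3.7 V and 9.4−0.7 = 8.7 V, which is impossible.
Assume only D_B conducts: V_N = 9.4 − 0.7 = 8.7 V, so I_R = 8.7/10 = 0.87 mA.
Check D_A: its anode-to-cathode voltage is 4.4 − 8.7 = -4.3 V < 0.7 V, so it is off. The assumption is consistent.

Only D_B conducts; I_R ≈ 0.87 mA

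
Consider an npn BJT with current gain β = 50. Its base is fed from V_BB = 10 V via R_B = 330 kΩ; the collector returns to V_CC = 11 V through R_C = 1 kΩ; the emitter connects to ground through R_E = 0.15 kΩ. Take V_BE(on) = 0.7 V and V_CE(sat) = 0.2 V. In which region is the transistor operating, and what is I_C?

Assume active. Base-emitter loop: I_B = (V_BB − V_BE)/(R_B + (β+1)R_E) = (10 − 0.7)/(330 + 51×0.15) = 0.0275 mA.
I_C = β·I_B = 50×0.0275 = 1.38 mA.
V_CE = V_CC − I_C·R_C − I_E·R_E = 11 − 1.38×1 − 1.4×0.15 = 9.41 V > V_CE(sat), so the active-region assumption holds.

active; I_C ≈ 1.4 mA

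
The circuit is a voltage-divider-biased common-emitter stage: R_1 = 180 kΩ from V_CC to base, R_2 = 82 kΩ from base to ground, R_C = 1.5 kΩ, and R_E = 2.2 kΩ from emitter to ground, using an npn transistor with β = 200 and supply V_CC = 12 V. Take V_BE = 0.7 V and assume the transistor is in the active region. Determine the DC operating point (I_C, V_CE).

I_C ≈ 1.2 mA, V_CE ≈ 7.5 V

Thevenize the base divider: V_Th = V_CC·R_2/(R_1+R_2) = 12×82/262 = 3.76 V, R_Th = R_1‖R_2 = 56.3 kΩ.
Base-emitter loop: V_Th = I_B·R_Th + V_BE + (β+1)I_B·R_E, so I_B = (3.76 − 0.7) / (56.3 + 201×2.2) = 0.00613 mA.
I_C = β·I_B = 200×0.00613 = 1.23 mA, and I_E = (β+1)I_B = 1.23 mA.
V_CE = V_CC − I_C·R_C − I_E·R_E = 12 − 1.23×1.5 − 1.23×2.2 = 7.45 V.
V_CE = 7.45 V > 0.2 V confirms active-region operation.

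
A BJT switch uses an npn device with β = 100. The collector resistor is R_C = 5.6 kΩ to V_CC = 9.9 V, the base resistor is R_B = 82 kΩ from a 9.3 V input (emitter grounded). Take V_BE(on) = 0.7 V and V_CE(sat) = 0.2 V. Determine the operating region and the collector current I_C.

Assume active: I_B = (9.3 − 0.7)/82 = 0.105 mA, giving I_C = β·I_B = 10.5 mA.
But then V_CE = 9.9 − 10.5×5.6 = -48.8 V < V_CE(sat) = 0.2 V — impossible in the active region.
So the transistor is saturated. With V_CE = 0.2 V, I_C = (V_CC − 0.2)/R_C = 9.7/5.6 = 1.73 mA.
Check: β·I_B = 10.5 mA > I_C = 1.73 mA, confirming saturation.

saturation; I_C ≈ 1.7 mA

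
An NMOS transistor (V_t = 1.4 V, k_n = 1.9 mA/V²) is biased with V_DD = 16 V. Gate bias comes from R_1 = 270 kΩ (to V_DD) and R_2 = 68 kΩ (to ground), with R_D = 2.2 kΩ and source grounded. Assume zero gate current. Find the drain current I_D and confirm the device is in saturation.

V_G = V_DD·R_2/(R_1+R_2) = 16×68/338 = 3.22 V. With the source grounded, V_GS = V_G = 3.22 V.
Assume saturation: I_D = (k_n/2)(V_GS − V_t)² = (1.9/2)×(3.22 − 1.4)² = 0.95×1.82² = 3.14 mA.
V_DS = V_DD − I_D·R_D = 16 − 3.14×2.2 = 9.09 V.
Saturation requires V_DS ≥ V_GS − V_t = 1.82 V; 9.09 ≥ 1.82 ✓.

I_D ≈ 3.1 mA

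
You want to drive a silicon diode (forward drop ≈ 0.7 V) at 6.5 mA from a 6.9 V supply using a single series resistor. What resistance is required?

R ≈ 0.95 kΩ

The resistor drops V_S − V_D = 6.9 − 0.7 = 6.2 V at 6.5 mA.
R = 6.2 V / 6.5 mA = 0.954 kΩ.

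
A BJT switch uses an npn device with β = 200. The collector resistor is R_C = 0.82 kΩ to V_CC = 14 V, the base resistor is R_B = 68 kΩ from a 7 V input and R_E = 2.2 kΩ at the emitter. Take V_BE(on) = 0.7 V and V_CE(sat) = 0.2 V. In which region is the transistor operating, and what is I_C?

Assume active. Base-emitter loop: I_B = (V_BB − V_BE)/(R_B + (β+1)R_E) = (7 − 0.7)/(68 + 201×2.2) = 0.0123 mA.
I_C = β·I_B = 200×0.0123 = 2.47 mA.
V_CE = V_CC − I_C·R_C − I_E·R_E = 14 − 2.47×0.82 − 2.48×2.2 = 6.51 V > V_CE(sat), so the active-region assumption holds.

active; I_C ≈ 2.5 mA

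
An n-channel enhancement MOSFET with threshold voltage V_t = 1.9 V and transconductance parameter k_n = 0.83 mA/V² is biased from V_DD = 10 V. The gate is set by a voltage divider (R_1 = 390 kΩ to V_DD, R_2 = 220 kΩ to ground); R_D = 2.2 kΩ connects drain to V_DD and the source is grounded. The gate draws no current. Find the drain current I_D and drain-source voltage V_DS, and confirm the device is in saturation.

I_D ≈ 1.2 mA, V_DS ≈ 7.3 V

V_G = V_DD·R_2/(R_1+R_2) = 10×220/610 = 3.61 V. With the source grounded, V_GS = V_G = 3.61 V.
Assume saturation: I_D = (k_n/2)(V_GS − V_t)² = (0.83/2)×(3.61 − 1.9)² = 0.415×1.71² = 1.21 mA.
V_DS = V_DD − I_D·R_D = 10 − 1.21×2.2 = 7.34 V.
Saturation requires V_DS ≥ V_GS − V_t = 1.71 V; 7.34 ≥ 1.71 ✓.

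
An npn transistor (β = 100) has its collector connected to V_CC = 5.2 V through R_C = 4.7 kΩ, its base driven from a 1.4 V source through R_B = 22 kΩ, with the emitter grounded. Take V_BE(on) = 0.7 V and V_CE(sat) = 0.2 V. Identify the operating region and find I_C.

saturation; I_C ≈ 1.1 mA

Assume active: I_B = (1.4 − 0.7)/22 = 0.0318 mA, giving I_C = β·I_B = 3.18 mA.
But then V_CE = 5.2 − 3.18×4.7 = -9.75 V < V_CE(sat) = 0.2 V — impossible in the active region.
So the transistor is saturated. With V_CE = 0.2 V, I_C = (V_CC − 0.2)/R_C = 5/4.7 = 1.06 mA.
Check: β·I_B = 3.18 mA > I_C = 1.06 mA, confirming saturation.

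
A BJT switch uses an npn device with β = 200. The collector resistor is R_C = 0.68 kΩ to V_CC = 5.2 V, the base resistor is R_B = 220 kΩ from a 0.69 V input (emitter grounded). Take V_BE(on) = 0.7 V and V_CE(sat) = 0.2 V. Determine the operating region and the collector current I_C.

V_BB = 0.69 V ≤ V_BE(on) = 0.7 V, so the base-emitter junction is not forward biased.
The transistor is in cutoff: I_B = I_C = 0.

cutoff; I_C ≈ 0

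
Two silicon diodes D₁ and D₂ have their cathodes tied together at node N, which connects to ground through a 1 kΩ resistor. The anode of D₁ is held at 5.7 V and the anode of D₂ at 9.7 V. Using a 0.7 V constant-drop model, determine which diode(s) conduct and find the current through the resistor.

Only D₂ conducts; I_R ≈ 9 mA

Assume both conduct. Then node N would need to be at both 5.7−0.7 = 5 V and 9.7−0.7 = 9 V, which is impossible.
Assume only D₂ conducts: V_N = 9.7 − 0.7 = 9 V, so I_R = 9/1 = 9 mA.
Check D₁: its anode-to-cathode voltage is 5.7 − 9 = -3.3 V < 0.7 V, so it is off. The assumption is consistent.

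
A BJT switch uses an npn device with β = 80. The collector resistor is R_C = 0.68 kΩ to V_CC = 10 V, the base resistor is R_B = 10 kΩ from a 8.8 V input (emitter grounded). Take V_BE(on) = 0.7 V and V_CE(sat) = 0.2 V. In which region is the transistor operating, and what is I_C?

Assume active: I_B = (8.8 − 0.7)/10 = 0.81 mA, giving I_C = β·I_B = 64.8 mA.
But then V_CE = 10 − 64.8×0.68 = -34.1 V < V_CE(sat) = 0.2 V — impossible in the active region.
So the transistor is saturated. With V_CE = 0.2 V, I_C = (V_CC − 0.2)/R_C = 9.8/0.68 = 14.4 mA.
Check: β·I_B = 64.8 mA > I_C = 14.4 mA, confirming saturation.

saturation; I_C ≈ 14 mA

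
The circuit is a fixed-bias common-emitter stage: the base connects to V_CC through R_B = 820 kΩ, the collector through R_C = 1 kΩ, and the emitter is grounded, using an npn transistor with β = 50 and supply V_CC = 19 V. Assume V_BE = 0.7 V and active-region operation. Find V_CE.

V_CE ≈ 18 V

Base loop: V_CC = I_B·R_B + V_BE, so I_B = (19 − 0.7)/820 kΩ = 0.0223 mA.
In the active region I_C = β·I_B = 50 × 0.0223 = 1.12 mA.
Collector loop: V_CE = V_CC − I_C·R_C = 19 − 1.12×1 = 17.9 V.
Since V_CE = 17.9 V > V_CE(sat) ≈ 0.2 V, the transistor is in the active region as assumed.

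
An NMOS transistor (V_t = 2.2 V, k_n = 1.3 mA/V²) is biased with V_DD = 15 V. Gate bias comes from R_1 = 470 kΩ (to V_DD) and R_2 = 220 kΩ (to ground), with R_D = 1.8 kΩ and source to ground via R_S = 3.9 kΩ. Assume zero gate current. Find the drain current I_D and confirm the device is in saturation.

V_G = V_DD·R_2/(R_1+R_2) = 15×220/690 = 4.78 V.
Assume saturation: I_D = (k_n/2)(V_GS − V_t)² with V_GS = V_G − I_D·R_S = 4.78 − 3.9·I_D.
Substituting gives 9.89·I_D² − 14.1·I_D + 4.34 = 0, with roots I_D = 0.449 or 0.976 mA.
The root I_D = 0.976 mA gives V_GS = 0.974 V ≤ V_t, so take I_D = 0.449 mA.
Then V_GS = 3.03 V and V_DS = V_DD − I_D(R_D+R_S) = 15 − 0.449×5.7 = 12.4 V.
Saturation requires V_DS ≥ V_GS − V_t = 0.831 V; 12.4 ≥ 0.831 ✓.

I_D ≈ 0.45 mA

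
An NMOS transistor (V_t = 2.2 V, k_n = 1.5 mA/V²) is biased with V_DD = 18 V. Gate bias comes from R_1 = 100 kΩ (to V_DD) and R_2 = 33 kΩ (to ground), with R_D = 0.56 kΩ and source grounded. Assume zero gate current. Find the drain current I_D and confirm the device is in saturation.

I_D ≈ 3.9 mA

V_G = V_DD·R_2/(R_1+R_2) = 18×33/133 = 4.47 V. With the source grounded, V_GS = V_G = 4.47 V.
Assume saturation: I_D = (k_n/2)(V_GS − V_t)² = (1.5/2)×(4.47 − 2.2)² = 0.75×2.27² = 3.85 mA.
V_DS = V_DD − I_D·R_D = 18 − 3.85×0.56 = 15.8 V.
Saturation requires V_DS ≥ V_GS − V_t = 2.27 V; 15.8 ≥ 2.27 ✓.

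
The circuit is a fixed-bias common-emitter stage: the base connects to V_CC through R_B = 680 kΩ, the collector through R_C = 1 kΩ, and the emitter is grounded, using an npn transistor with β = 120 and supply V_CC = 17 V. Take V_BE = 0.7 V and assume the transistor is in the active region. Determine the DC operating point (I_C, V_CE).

I_C ≈ 2.9 mA, V_CE ≈ 14 V

Base loop: V_CC = I_B·R_B + V_BE, so I_B = (17 − 0.7)/680 kΩ = 0.024 mA.
In the active region I_C = β·I_B = 120 × 0.024 = 2.88 mA.
Collector loop: V_CE = V_CC − I_C·R_C = 17 − 2.88×1 = 14.1 V.
Since V_CE = 14.1 V > V_CE(sat) ≈ 0.2 V, the transistor is in the active region as assumed.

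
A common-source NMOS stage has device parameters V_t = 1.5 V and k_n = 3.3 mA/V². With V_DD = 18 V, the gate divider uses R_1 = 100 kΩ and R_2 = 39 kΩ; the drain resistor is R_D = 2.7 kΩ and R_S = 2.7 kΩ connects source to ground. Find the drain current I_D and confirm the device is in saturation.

I_D ≈ 1 mA

V_G = V_DD·R_2/(R_1+R_2) = 18×39/139 = 5.05 V.
Assume saturation: I_D = (k_n/2)(V_GS − V_t)² with V_GS = V_G − I_D·R_S = 5.05 − 2.7·I_D.
Substituting gives 12·I_D² − 32.6·I_D + 20.8 = 0, with roots I_D = 1.02 or 1.69 mA.
The root I_D = 1.69 mA gives V_GS = 0.488 V ≤ V_t, so take I_D = 1.02 mA.
Then V_GS = 2.29 V and V_DS = V_DD − I_D(R_D+R_S) = 18 − 1.02×5.4 = 12.5 V.
Saturation requires V_DS ≥ V_GS − V_t = 0.788 V; 12.5 ≥ 0.788 ✓.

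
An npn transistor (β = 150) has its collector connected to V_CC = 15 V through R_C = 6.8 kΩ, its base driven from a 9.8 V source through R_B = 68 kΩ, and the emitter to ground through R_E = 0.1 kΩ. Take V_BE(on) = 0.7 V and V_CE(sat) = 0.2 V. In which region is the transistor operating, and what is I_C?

Assume active: I_B = (9.8 − 0.7)/(68 + 151×0.1) = 0.11 mA, I_C = β·I_B = 16.4 mA.
Then V_CE = 15 − 16.4×6.8 − 16.5×0.1 = -98.4 V < 0.2 V — the active assumption fails.
Re-solve with V_CE = 0.2 V. KCL at the emitter: V_E/R_E = (V_BB−0.7−V_E)/R_B + (V_CC−0.2−V_E)/R_C, giving V_E = 0.227 V.
I_C = (V_CC − 0.2 − V_E)/R_C = (14.8 − 0.227)/6.8 = 2.14 mA.
Check: I_B = (9.1 − 0.227)/68 = 0.13 mA, and β·I_B = 19.6 mA > I_C, confirming saturation.

saturation; I_C ≈ 2.1 mA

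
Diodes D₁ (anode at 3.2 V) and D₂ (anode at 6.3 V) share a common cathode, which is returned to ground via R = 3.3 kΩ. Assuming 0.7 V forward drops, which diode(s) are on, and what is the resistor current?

Only D₂ conducts; I_R ≈ 1.7 mA

Assume both conduct. Then node N would need to be at both 3.2−0.7 = 2.5 V and 6.3−0.7 = 5.6 V, which is impossible.
Assume only D₂ conducts: V_N = 6.3 − 0.7 = 5.6 V, so I_R = 5.6/3.3 = 1.7 mA.
Check D₁: its anode-to-cathode voltage is 3.2 − 5.6 = -2.4 V < 0.7 V, so it is off. The assumption is consistent.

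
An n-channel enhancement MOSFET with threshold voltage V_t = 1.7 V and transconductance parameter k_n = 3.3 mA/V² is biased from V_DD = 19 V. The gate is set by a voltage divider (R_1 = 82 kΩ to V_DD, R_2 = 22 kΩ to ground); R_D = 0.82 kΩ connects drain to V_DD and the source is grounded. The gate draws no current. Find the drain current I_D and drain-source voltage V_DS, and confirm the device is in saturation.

I_D ≈ 8.9 mA, V_DS ≈ 12 V

V_G = V_DD·R_2/(R_1+R_2) = 19×22/104 = 4.02 V. With the source grounded, V_GS = V_G = 4.02 V.
Assume saturation: I_D = (k_n/2)(V_GS − V_t)² = (3.3/2)×(4.02 − 1.7)² = 1.65×2.32² = 8.88 mA.
V_DS = V_DD − I_D·R_D = 19 − 8.88×0.82 = 11.7 V.
Saturation requires V_DS ≥ V_GS − V_t = 2.32 V; 11.7 ≥ 2.32 ✓.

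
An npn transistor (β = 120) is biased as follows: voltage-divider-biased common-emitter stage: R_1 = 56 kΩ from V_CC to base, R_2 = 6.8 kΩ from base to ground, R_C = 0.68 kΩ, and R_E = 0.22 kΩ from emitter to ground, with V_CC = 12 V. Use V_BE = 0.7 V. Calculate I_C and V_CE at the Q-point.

I_C ≈ 2.2 mA, V_CE ≈ 10 V

Thevenize the base divider: V_Th = V_CC·R_2/(R_1+R_2) = 12×6.8/62.8 = 1.3 V, R_Th = R_1‖R_2 = 6.06 kΩ.
Base-emitter loop: V_Th = I_B·R_Th + V_BE + (β+1)I_B·R_E, so I_B = (1.3 − 0.7) / (6.06 + 121×0.22) = 0.0183 mA.
I_C = β·I_B = 120×0.0183 = 2.2 mA, and I_E = (β+1)I_B = 2.22 mA.
V_CE = V_CC − I_C·R_C − I_E·R_E = 12 − 2.2×0.68 − 2.22×0.22 = 10 V.
V_CE = 10 V > 0.2 V confirms active-region operation.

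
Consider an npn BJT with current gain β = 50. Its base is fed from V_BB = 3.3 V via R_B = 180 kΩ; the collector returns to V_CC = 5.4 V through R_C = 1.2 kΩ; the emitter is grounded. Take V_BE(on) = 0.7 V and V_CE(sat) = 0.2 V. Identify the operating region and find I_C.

Assume active. Base-emitter loop: I_B = (V_BB − V_BE)/R_B = (3.3 − 0.7)/180 = 0.0144 mA.
I_C = β·I_B = 50×0.0144 = 0.722 mA.
V_CE = V_CC − I_C·R_C = 5.4 − 0.722×1.2 = 4.53 V > V_CE(sat), so the active-region assumption holds.

active; I_C ≈ 0.72 mA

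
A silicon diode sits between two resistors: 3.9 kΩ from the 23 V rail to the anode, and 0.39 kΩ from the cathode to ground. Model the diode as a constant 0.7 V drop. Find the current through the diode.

The two resistors are in series with the diode, so KVL gives 23 = I·3.9 + 0.7 + I·0.39.
I = (23 − 0.7) / (3.9 + 0.39) kΩ = 22.3 / 4.29 = 5.2 mA.

I ≈ 5.2 mA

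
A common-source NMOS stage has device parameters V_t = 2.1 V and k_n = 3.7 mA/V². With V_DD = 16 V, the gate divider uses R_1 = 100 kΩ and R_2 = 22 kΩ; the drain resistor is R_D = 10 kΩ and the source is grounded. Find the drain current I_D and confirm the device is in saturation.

V_G = V_DD·R_2/(R_1+R_2) = 16×22/122 = 2.89 V. With the source grounded, V_GS = V_G = 2.89 V.
Assume saturation: I_D = (k_n/2)(V_GS − V_t)² = (3.7/2)×(2.89 − 2.1)² = 1.85×0.785² = 1.14 mA.
V_DS = V_DD − I_D·R_D = 16 − 1.14×10 = 4.59 V.
Saturation requires V_DS ≥ V_GS − V_t = 0.785 V; 4.59 ≥ 0.785 ✓.

I_D ≈ 1.1 mA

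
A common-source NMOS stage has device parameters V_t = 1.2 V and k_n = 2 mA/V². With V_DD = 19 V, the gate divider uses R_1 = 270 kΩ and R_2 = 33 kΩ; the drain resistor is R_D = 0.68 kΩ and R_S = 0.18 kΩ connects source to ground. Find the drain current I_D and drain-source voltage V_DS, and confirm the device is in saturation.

V_G = V_DD·R_2/(R_1+R_2) = 19×33/303 = 2.07 V.
Assume saturation: I_D = (k_n/2)(V_GS − V_t)² with V_GS = V_G − I_D·R_S = 2.07 − 0.18·I_D.
Substituting gives 0.0324·I_D² − 1.31·I_D + 0.756 = 0, with roots I_D = 0.584 or 39.9 mA.
The root I_D = 39.9 mA gives V_GS = -5.12 V ≤ V_t, so take I_D = 0.584 mA.
Then V_GS = 1.96 V and V_DS = V_DD − I_D(R_D+R_S) = 19 − 0.584×0.86 = 18.5 V.
Saturation requires V_DS ≥ V_GS − V_t = 0.764 V; 18.5 ≥ 0.764 ✓.

I_D ≈ 0.58 mA, V_DS ≈ 18 V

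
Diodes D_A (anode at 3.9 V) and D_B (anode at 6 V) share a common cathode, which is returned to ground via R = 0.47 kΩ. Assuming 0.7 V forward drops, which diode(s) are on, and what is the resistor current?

Only D_B conducts; I_R ≈ 11 mA

Assume both conduct. Then node N would need to be at both 3.9−0.7 = 3.2 V and 6−0.7 = 5.3 V, which is impossible.
Assume only D_B conducts: V_N = 6 − 0.7 = 5.3 V, so I_R = 5.3/0.47 = 11.3 mA.
Check D_A: its anode-to-cathode voltage is 3.9 − 5.3 = -1.4 V < 0.7 V, so it is off. The assumption is consistent.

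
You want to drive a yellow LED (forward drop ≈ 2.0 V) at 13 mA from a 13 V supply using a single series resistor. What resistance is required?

The resistor drops V_S − V_D = 13 − 2.0 = 11 V at 13 mA.
R = 11 V / 13 mA = 0.846 kΩ.

R ≈ 0.85 kΩ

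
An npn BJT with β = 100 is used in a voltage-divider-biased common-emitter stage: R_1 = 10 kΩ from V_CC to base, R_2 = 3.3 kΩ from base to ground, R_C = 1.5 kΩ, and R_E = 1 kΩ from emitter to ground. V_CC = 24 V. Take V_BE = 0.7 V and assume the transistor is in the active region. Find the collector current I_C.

I_C ≈ 5.1 mA

Thevenize the base divider: V_Th = V_CC·R_2/(R_1+R_2) = 24×3.3/13.3 = 5.95 V, R_Th = R_1‖R_2 = 2.48 kΩ.
Base-emitter loop: V_Th = I_B·R_Th + V_BE + (β+1)I_B·R_E, so I_B = (5.95 − 0.7) / (2.48 + 101×1) = 0.0508 mA.
I_C = β·I_B = 100×0.0508 = 5.08 mA, and I_E = (β+1)I_B = 5.13 mA.
V_CE = V_CC − I_C·R_C − I_E·R_E = 24 − 5.08×1.5 − 5.13×1 = 11.3 V.
V_CE = 11.3 V > 0.2 V confirms active-region operation.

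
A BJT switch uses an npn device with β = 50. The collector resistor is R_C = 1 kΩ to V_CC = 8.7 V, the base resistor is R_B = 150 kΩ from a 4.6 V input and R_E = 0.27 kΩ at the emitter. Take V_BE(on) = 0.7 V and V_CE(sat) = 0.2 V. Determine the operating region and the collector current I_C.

active; I_C ≈ 1.2 mA

Assume active. Base-emitter loop: I_B = (V_BB − V_BE)/(R_B + (β+1)R_E) = (4.6 − 0.7)/(150 + 51×0.27) = 0.0238 mA.
I_C = β·I_B = 50×0.0238 = 1.19 mA.
V_CE = V_CC − I_C·R_C − I_E·R_E = 8.7 − 1.19×1 − 1.21×0.27 = 7.18 V > V_CE(sat), so the active-region assumption holds.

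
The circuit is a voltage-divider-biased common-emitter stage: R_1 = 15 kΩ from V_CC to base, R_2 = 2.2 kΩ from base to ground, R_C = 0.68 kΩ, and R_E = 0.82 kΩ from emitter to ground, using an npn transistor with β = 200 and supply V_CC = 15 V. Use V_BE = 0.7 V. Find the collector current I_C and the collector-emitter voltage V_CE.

Thevenize the base divider: V_Th = V_CC·R_2/(R_1+R_2) = 15×2.2/17.2 = 1.92 V, R_Th = R_1‖R_2 = 1.92 kΩ.
Base-emitter loop: V_Th = I_B·R_Th + V_BE + (β+1)I_B·R_E, so I_B = (1.92 − 0.7) / (1.92 + 201×0.82) = 0.00731 mA.
I_C = β·I_B = 200×0.00731 = 1.46 mA, and I_E = (β+1)I_B = 1.47 mA.
V_CE = V_CC − I_C·R_C − I_E·R_E = 15 − 1.46×0.68 − 1.47×0.82 = 12.8 V.
V_CE = 12.8 V > 0.2 V confirms active-region operation.

I_C ≈ 1.5 mA, V_CE ≈ 13 V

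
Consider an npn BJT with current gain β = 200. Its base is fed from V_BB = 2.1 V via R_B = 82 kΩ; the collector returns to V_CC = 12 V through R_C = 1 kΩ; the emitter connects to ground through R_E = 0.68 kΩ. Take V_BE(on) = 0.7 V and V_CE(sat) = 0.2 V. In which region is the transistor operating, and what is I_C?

active; I_C ≈ 1.3 mA

Assume active. Base-emitter loop: I_B = (V_BB − V_BE)/(R_B + (β+1)R_E) = (2.1 − 0.7)/(82 + 201×0.68) = 0.0064 mA.
I_C = β·I_B = 200×0.0064 = 1.28 mA.
V_CE = V_CC − I_C·R_C − I_E·R_E = 12 − 1.28×1 − 1.29×0.68 = 9.84 V > V_CE(sat), so the active-region assumption holds.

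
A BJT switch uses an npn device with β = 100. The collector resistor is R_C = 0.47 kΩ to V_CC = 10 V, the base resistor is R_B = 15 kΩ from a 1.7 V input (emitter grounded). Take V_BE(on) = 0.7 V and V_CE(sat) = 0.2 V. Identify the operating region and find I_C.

Assume active. Base-emitter loop: I_B = (V_BB − V_BE)/R_B = (1.7 − 0.7)/15 = 0.0667 mA.
I_C = β·I_B = 100×0.0667 = 6.67 mA.
V_CE = V_CC − I_C·R_C = 10 − 6.67×0.47 = 6.87 V > V_CE(sat), so the active-region assumption holds.

active; I_C ≈ 6.7 mA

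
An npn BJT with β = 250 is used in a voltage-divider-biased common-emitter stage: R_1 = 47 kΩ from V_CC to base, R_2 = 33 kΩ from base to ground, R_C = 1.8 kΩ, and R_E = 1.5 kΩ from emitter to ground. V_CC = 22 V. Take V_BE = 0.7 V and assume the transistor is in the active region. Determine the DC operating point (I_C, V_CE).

I_C ≈ 5.3 mA, V_CE ≈ 4.5 V

Thevenize the base divider: V_Th = V_CC·R_2/(R_1+R_2) = 22×33/80 = 9.07 V, R_Th = R_1‖R_2 = 19.4 kΩ.
Base-emitter loop: V_Th = I_B·R_Th + V_BE + (β+1)I_B·R_E, so I_B = (9.07 − 0.7) / (19.4 + 251×1.5) = 0.0212 mA.
I_C = β·I_B = 250×0.0212 = 5.29 mA, and I_E = (β+1)I_B = 5.31 mA.
V_CE = V_CC − I_C·R_C − I_E·R_E = 22 − 5.29×1.8 − 5.31×1.5 = 4.52 V.
V_CE = 4.52 V > 0.2 V confirms active-region operation.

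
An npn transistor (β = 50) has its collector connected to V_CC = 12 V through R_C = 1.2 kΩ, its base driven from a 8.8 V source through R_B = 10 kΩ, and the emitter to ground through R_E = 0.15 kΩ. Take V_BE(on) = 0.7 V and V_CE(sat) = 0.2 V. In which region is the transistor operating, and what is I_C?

saturation; I_C ≈ 8.7 mA

Assume active: I_B = (8.8 − 0.7)/(10 + 51×0.15) = 0.459 mA, I_C = β·I_B = 22.9 mA.
Then V_CE = 12 − 22.9×1.2 − 23.4×0.15 = -19 V < 0.2 V — the active assumption fails.
Re-solve with V_CE = 0.2 V. KCL at the emitter: V_E/R_E = (V_BB−0.7−V_E)/R_B + (V_CC−0.2−V_E)/R_C, giving V_E = 1.4 V.
I_C = (V_CC − 0.2 − V_E)/R_C = (11.8 − 1.4)/1.2 = 8.67 mA.
Check: I_B = (8.1 − 1.4)/10 = 0.67 mA, and β·I_B = 33.5 mA > I_C, confirming saturation.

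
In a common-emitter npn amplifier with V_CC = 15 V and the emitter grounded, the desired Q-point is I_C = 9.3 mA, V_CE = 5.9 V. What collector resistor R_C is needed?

Collector loop: V_CC = I_C·R_C + V_CE.
R_C = (V_CC − V_CE)/I_C = (15 − 5.9)/9.3 = 0.978 kΩ.

R_C ≈ 0.98 kΩ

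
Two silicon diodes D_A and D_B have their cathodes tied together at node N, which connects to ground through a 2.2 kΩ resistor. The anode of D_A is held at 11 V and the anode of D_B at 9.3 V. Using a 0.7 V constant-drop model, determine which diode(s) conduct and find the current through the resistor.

Only D_A conducts; I_R ≈ 4.7 mA

Assume both conduct. Then node N would need to be at both 11−0.7 = 10.3 V and 9.3−0.7 = 8.6 V, which is impossible.
Assume only D_A conducts: V_N = 11 − 0.7 = 10.3 V, so I_R = 10.3/2.2 = 4.68 mA.
Check D_B: its anode-to-cathode voltage is 9.3 − 10.3 = -1 V < 0.7 V, so it is off. The assumption is consistent.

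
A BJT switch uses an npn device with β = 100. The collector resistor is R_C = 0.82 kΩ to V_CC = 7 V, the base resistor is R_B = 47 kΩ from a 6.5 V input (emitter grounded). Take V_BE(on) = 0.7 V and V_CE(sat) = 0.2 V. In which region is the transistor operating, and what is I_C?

Assume active: I_B = (6.5 − 0.7)/47 = 0.123 mA, giving I_C = β·I_B = 12.3 mA.
But then V_CE = 7 − 12.3×0.82 = -3.12 V < V_CE(sat) = 0.2 V — impossible in the active region.
So the transistor is saturated. With V_CE = 0.2 V, I_C = (V_CC − 0.2)/R_C = 6.8/0.82 = 8.29 mA.
Check: β·I_B = 12.3 mA > I_C = 8.29 mA, confirming saturation.

saturation; I_C ≈ 8.3 mA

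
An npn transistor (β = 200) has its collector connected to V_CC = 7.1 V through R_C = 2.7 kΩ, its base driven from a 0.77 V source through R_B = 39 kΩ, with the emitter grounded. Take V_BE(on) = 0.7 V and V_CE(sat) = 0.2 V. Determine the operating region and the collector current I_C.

active; I_C ≈ 0.36 mA

Assume active. Base-emitter loop: I_B = (V_BB − V_BE)/R_B = (0.77 − 0.7)/39 = 0.00179 mA.
I_C = β·I_B = 200×0.00179 = 0.359 mA.
V_CE = V_CC − I_C·R_C = 7.1 − 0.359×2.7 = 6.13 V > V_CE(sat), so the active-region assumption holds.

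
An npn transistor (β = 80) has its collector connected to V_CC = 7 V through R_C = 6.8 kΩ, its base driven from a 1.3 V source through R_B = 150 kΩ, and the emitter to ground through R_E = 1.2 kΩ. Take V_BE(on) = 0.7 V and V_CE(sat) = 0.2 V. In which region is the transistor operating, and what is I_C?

active; I_C ≈ 0.19 mA

Assume active. Base-emitter loop: I_B = (V_BB − V_BE)/(R_B + (β+1)R_E) = (1.3 − 0.7)/(150 + 81×1.2) = 0.00243 mA.
I_C = β·I_B = 80×0.00243 = 0.194 mA.
V_CE = V_CC − I_C·R_C − I_E·R_E = 7 − 0.194×6.8 − 0.197×1.2 = 5.44 V > V_CE(sat), so the active-region assumption holds.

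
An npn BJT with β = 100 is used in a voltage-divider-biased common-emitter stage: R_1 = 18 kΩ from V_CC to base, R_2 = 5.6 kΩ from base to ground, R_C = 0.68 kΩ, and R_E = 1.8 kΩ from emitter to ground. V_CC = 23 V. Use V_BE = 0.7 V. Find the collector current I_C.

I_C ≈ 2.6 mA

Thevenize the base divider: V_Th = V_CC·R_2/(R_1+R_2) = 23×5.6/23.6 = 5.46 V, R_Th = R_1‖R_2 = 4.27 kΩ.
Base-emitter loop: V_Th = I_B·R_Th + V_BE + (β+1)I_B·R_E, so I_B = (5.46 − 0.7) / (4.27 + 101×1.8) = 0.0256 mA.
I_C = β·I_B = 100×0.0256 = 2.56 mA, and I_E = (β+1)I_B = 2.58 mA.
V_CE = V_CC − I_C·R_C − I_E·R_E = 23 − 2.56×0.68 − 2.58×1.8 = 16.6 V.
V_CE = 16.6 V > 0.2 V confirms active-region operation.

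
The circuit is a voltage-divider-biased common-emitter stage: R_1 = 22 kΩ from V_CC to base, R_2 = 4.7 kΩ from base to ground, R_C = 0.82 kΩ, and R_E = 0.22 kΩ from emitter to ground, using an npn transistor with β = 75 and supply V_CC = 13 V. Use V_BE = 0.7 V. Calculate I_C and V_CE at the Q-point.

I_C ≈ 5.8 mA, V_CE ≈ 7 V

Thevenize the base divider: V_Th = V_CC·R_2/(R_1+R_2) = 13×4.7/26.7 = 2.29 V, R_Th = R_1‖R_2 = 3.87 kΩ.
Base-emitter loop: V_Th = I_B·R_Th + V_BE + (β+1)I_B·R_E, so I_B = (2.29 − 0.7) / (3.87 + 76×0.22) = 0.0771 mA.
I_C = β·I_B = 75×0.0771 = 5.79 mA, and I_E = (β+1)I_B = 5.86 mA.
V_CE = V_CC − I_C·R_C − I_E·R_E = 13 − 5.79×0.82 − 5.86×0.22 = 6.97 V.
V_CE = 6.97 V > 0.2 V confirms active-region operation.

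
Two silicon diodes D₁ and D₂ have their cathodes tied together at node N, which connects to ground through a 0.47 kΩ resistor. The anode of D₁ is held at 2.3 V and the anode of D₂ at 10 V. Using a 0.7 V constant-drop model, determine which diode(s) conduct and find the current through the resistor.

Assume both conduct. Then node N would need to be at both 2.3−0.7 = 1.6 V and 10−0.7 = 9.3 V, which is impossible.
Assume only D₂ conducts: V_N = 10 − 0.7 = 9.3 V, so I_R = 9.3/0.47 = 19.8 mA.
Check D₁: its anode-to-cathode voltage is 2.3 − 9.3 = -7 V < 0.7 V, so it is off. The assumption is consistent.

Only D₂ conducts; I_R ≈ 20 mA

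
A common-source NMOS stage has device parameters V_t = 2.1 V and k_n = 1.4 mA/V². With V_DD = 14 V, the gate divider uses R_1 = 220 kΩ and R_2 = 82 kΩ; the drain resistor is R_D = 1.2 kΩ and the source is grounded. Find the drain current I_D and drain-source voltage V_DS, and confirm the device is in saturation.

V_G = V_DD·R_2/(R_1+R_2) = 14×82/302 = 3.8 V. With the source grounded, V_GS = V_G = 3.8 V.
Assume saturation: I_D = (k_n/2)(V_GS − V_t)² = (1.4/2)×(3.8 − 2.1)² = 0.7×1.7² = 2.03 mA.
V_DS = V_DD − I_D·R_D = 14 − 2.03×1.2 = 11.6 V.
Saturation requires V_DS ≥ V_GS − V_t = 1.7 V; 11.6 ≥ 1.7 ✓.

I_D ≈ 2 mA, V_DS ≈ 12 V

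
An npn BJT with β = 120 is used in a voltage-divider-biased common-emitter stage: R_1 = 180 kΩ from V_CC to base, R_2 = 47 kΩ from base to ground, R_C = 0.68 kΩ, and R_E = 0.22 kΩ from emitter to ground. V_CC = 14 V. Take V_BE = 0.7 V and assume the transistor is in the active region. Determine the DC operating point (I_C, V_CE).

I_C ≈ 4.1 mA, V_CE ≈ 10 V

Thevenize the base divider: V_Th = V_CC·R_2/(R_1+R_2) = 14×47/227 = 2.9 V, R_Th = R_1‖R_2 = 37.3 kΩ.
Base-emitter loop: V_Th = I_B·R_Th + V_BE + (β+1)I_B·R_E, so I_B = (2.9 − 0.7) / (37.3 + 121×0.22) = 0.0344 mA.
I_C = β·I_B = 120×0.0344 = 4.13 mA, and I_E = (β+1)I_B = 4.16 mA.
V_CE = V_CC − I_C·R_C − I_E·R_E = 14 − 4.13×0.68 − 4.16×0.22 = 10.3 V.
V_CE = 10.3 V > 0.2 V confirms active-region operation.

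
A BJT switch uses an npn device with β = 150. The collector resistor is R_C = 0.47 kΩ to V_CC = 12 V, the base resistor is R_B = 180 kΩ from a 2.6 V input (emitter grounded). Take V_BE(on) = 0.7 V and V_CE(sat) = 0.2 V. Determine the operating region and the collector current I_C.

active; I_C ≈ 1.6 mA

Assume active. Base-emitter loop: I_B = (V_BB − V_BE)/R_B = (2.6 − 0.7)/180 = 0.0106 mA.
I_C = β·I_B = 150×0.0106 = 1.58 mA.
V_CE = V_CC − I_C·R_C = 12 − 1.58×0.47 = 11.3 V > V_CE(sat), so the active-region assumption holds.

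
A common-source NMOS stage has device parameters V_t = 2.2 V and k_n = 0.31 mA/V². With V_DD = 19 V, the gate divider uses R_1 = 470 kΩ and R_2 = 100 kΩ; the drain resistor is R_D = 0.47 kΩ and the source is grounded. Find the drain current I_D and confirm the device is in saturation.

I_D ≈ 0.2 mA

V_G = V_DD·R_2/(R_1+R_2) = 19×100/570 = 3.33 V. With the source grounded, V_GS = V_G = 3.33 V.
Assume saturation: I_D = (k_n/2)(V_GS − V_t)² = (0.31/2)×(3.33 − 2.2)² = 0.155×1.13² = 0.199 mA.
V_DS = V_DD − I_D·R_D = 19 − 0.199×0.47 = 18.9 V.
Saturation requires V_DS ≥ V_GS − V_t = 1.13 V; 18.9 ≥ 1.13 ✓.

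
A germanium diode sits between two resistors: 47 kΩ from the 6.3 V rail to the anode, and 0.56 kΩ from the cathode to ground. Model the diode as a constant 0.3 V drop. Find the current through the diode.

I ≈ 0.13 mA

The two resistors are in series with the diode, so KVL gives 6.3 = I·47 + 0.3 + I·0.56.
I = (6.3 − 0.3) / (47 + 0.56) kΩ = 6 / 47.6 = 0.126 mA.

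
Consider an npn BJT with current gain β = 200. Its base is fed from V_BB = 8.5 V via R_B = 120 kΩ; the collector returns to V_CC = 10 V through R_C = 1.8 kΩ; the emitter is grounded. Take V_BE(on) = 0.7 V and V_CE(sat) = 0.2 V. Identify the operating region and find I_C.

saturation; I_C ≈ 5.4 mA

Assume active: I_B = (8.5 − 0.7)/120 = 0.065 mA, giving I_C = β·I_B = 13 mA.
But then V_CE = 10 − 13×1.8 = -13.4 V < V_CE(sat) = 0.2 V — impossible in the active region.
So the transistor is saturated. With V_CE = 0.2 V, I_C = (V_CC − 0.2)/R_C = 9.8/1.8 = 5.44 mA.
Check: β·I_B = 13 mA > I_C = 5.44 mA, confirming saturation.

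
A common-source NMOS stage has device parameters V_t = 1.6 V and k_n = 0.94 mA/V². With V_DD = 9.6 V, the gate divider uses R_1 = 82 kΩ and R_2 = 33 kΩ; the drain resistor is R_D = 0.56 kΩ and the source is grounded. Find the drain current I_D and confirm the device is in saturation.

V_G = V_DD·R_2/(R_1+R_2) = 9.6×33/115 = 2.75 V. With the source grounded, V_GS = V_G = 2.75 V.
Assume saturation: I_D = (k_n/2)(V_GS − V_t)² = (0.94/2)×(2.75 − 1.6)² = 0.47×1.15² = 0.627 mA.
V_DS = V_DD − I_D·R_D = 9.6 − 0.627×0.56 = 9.25 V.
Saturation requires V_DS ≥ V_GS − V_t = 1.15 V; 9.25 ≥ 1.15 ✓.

I_D ≈ 0.63 mA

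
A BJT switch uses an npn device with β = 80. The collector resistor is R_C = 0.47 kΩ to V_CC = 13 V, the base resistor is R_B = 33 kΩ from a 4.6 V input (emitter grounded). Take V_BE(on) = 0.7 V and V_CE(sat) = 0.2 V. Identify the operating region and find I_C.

active; I_C ≈ 9.5 mA

Assume active. Base-emitter loop: I_B = (V_BB − V_BE)/R_B = (4.6 − 0.7)/33 = 0.118 mA.
I_C = β·I_B = 80×0.118 = 9.45 mA.
V_CE = V_CC − I_C·R_C = 13 − 9.45×0.47 = 8.56 V > V_CE(sat), so the active-region assumption holds.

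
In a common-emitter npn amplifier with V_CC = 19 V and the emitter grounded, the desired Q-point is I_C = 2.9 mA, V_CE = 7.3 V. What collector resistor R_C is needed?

Collector loop: V_CC = I_C·R_C + V_CE.
R_C = (V_CC − V_CE)/I_C = (19 − 7.3)/2.9 = 4.03 kΩ.

R_C ≈ 4 kΩ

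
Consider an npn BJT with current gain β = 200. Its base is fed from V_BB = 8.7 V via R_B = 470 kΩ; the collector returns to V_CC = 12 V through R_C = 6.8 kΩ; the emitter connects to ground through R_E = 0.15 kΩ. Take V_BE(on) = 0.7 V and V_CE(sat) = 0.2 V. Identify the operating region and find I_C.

saturation; I_C ≈ 1.7 mA

Assume active: I_B = (8.7 − 0.7)/(470 + 201×0.15) = 0.016 mA, I_C = β·I_B = 3.2 mA.
Then V_CE = 12 − 3.2×6.8 − 3.22×0.15 = -10.2 V < 0.2 V — the active assumption fails.
Re-solve with V_CE = 0.2 V. KCL at the emitter: V_E/R_E = (V_BB−0.7−V_E)/R_B + (V_CC−0.2−V_E)/R_C, giving V_E = 0.257 V.
I_C = (V_CC − 0.2 − V_E)/R_C = (11.8 − 0.257)/6.8 = 1.7 mA.
Check: I_B = (8 − 0.257)/470 = 0.0165 mA, and β·I_B = 3.29 mA > I_C, confirming saturation.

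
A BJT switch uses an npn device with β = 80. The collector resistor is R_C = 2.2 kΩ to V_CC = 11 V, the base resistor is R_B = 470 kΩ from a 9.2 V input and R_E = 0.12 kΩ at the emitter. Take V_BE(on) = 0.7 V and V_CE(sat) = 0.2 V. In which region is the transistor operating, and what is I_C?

active; I_C ≈ 1.4 mA

Assume active. Base-emitter loop: I_B = (V_BB − V_BE)/(R_B + (β+1)R_E) = (9.2 − 0.7)/(470 + 81×0.12) = 0.0177 mA.
I_C = β·I_B = 80×0.0177 = 1.42 mA.
V_CE = V_CC − I_C·R_C − I_E·R_E = 11 − 1.42×2.2 − 1.44×0.12 = 7.71 V > V_CE(sat), so the active-region assumption holds.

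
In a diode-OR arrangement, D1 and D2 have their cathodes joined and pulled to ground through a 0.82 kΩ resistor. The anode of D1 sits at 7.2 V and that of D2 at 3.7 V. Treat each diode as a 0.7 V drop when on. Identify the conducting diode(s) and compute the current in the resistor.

Only D1 conducts; I_R ≈ 7.9 mA

Assume both conduct. Then node N would need to be at both 7.2−0.7 = 6.5 V and 3.7−0.7 = 3 V, which is impossible.
Assume only D1 conducts: V_N = 7.2 − 0.7 = 6.5 V, so I_R = 6.5/0.82 = 7.93 mA.
Check D2: its anode-to-cathode voltage is 3.7 − 6.5 = -2.8 V < 0.7 V, so it is off. The assumption is consistent.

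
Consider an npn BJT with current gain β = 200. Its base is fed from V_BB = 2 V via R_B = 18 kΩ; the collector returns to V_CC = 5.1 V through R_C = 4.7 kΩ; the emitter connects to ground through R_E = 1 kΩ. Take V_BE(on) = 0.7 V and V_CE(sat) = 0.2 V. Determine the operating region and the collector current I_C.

saturation; I_C ≈ 0.86 mA

Assume active: I_B = (2 − 0.7)/(18 + 201×1) = 0.00594 mA, I_C = β·I_B = 1.19 mA.
Then V_CE = 5.1 − 1.19×4.7 − 1.19×1 = -1.67 V < 0.2 V — the active assumption fails.
Re-solve with V_CE = 0.2 V. KCL at the emitter: V_E/R_E = (V_BB−0.7−V_E)/R_B + (V_CC−0.2−V_E)/R_C, giving V_E = 0.879 V.
I_C = (V_CC − 0.2 − V_E)/R_C = (4.9 − 0.879)/4.7 = 0.856 mA.
Check: I_B = (1.3 − 0.879)/18 = 0.0234 mA, and β·I_B = 4.68 mA > I_C, confirming saturation.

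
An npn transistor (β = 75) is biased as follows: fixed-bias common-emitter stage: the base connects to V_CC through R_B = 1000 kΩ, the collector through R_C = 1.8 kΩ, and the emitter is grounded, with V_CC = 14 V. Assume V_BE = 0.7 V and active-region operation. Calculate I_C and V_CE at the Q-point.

I_C ≈ 1 mA, V_CE ≈ 12 V

Base loop: V_CC = I_B·R_B + V_BE, so I_B = (14 − 0.7)/1000 kΩ = 0.0133 mA.
In the active region I_C = β·I_B = 75 × 0.0133 = 0.998 mA.
Collector loop: V_CE = V_CC − I_C·R_C = 14 − 0.998×1.8 = 12.2 V.
Since V_CE = 12.2 V > V_CE(sat) ≈ 0.2 V, the transistor is in the active region as assumed.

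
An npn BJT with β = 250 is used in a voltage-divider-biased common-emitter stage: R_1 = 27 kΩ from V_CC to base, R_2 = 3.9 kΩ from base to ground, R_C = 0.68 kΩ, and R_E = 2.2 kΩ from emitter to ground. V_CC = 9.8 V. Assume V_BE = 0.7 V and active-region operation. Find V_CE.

Thevenize the base divider: V_Th = V_CC·R_2/(R_1+R_2) = 9.8×3.9/30.9 = 1.24 V, R_Th = R_1‖R_2 = 3.41 kΩ.
Base-emitter loop: V_Th = I_B·R_Th + V_BE + (β+1)I_B·R_E, so I_B = (1.24 − 0.7) / (3.41 + 251×2.2) = 0.000966 mA.
I_C = β·I_B = 250×0.000966 = 0.242 mA, and I_E = (β+1)I_B = 0.243 mA.
V_CE = V_CC − I_C·R_C − I_E·R_E = 9.8 − 0.242×0.68 − 0.243×2.2 = 9.1 V.
V_CE = 9.1 V > 0.2 V confirms active-region operation.

V_CE ≈ 9.1 V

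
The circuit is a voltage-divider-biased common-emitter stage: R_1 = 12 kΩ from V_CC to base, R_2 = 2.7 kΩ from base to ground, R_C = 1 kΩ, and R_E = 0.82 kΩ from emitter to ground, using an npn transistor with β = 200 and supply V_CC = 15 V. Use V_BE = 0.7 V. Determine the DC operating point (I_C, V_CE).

Thevenize the base divider: V_Th = V_CC·R_2/(R_1+R_2) = 15×2.7/14.7 = 2.76 V, R_Th = R_1‖R_2 = 2.2 kΩ.
Base-emitter loop: V_Th = I_B·R_Th + V_BE + (β+1)I_B·R_E, so I_B = (2.76 − 0.7) / (2.2 + 201×0.82) = 0.0123 mA.
I_C = β·I_B = 200×0.0123 = 2.46 mA, and I_E = (β+1)I_B = 2.47 mA.
V_CE = V_CC − I_C·R_C − I_E·R_E = 15 − 2.46×1 − 2.47×0.82 = 10.5 V.
V_CE = 10.5 V > 0.2 V confirms active-region operation.

I_C ≈ 2.5 mA, V_CE ≈ 11 V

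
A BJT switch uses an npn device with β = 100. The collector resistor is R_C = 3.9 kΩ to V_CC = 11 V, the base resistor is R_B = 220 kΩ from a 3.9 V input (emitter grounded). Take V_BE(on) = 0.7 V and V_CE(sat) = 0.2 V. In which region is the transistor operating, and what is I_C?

active; I_C ≈ 1.5 mA

Assume active. Base-emitter loop: I_B = (V_BB − V_BE)/R_B = (3.9 − 0.7)/220 = 0.0145 mA.
I_C = β·I_B = 100×0.0145 = 1.45 mA.
V_CE = V_CC − I_C·R_C = 11 − 1.45×3.9 = 5.33 V > V_CE(sat), so the active-region assumption holds.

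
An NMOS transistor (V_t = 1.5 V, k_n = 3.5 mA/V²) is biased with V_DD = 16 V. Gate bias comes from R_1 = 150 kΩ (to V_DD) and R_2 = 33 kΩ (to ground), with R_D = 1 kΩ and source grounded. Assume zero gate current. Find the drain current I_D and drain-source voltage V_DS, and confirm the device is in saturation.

V_G = V_DD·R_2/(R_1+R_2) = 16×33/183 = 2.89 V. With the source grounded, V_GS = V_G = 2.89 V.
Assume saturation: I_D = (k_n/2)(V_GS − V_t)² = (3.5/2)×(2.89 − 1.5)² = 1.75×1.39² = 3.36 mA.
V_DS = V_DD − I_D·R_D = 16 − 3.36×1 = 12.6 V.
Saturation requires V_DS ≥ V_GS − V_t = 1.39 V; 12.6 ≥ 1.39 ✓.

I_D ≈ 3.4 mA, V_DS ≈ 13 V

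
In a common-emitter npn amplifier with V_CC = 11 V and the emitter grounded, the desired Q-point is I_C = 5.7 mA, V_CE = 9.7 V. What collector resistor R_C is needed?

R_C ≈ 0.23 kΩ

Collector loop: V_CC = I_C·R_C + V_CE.
R_C = (V_CC − V_CE)/I_C = (11 − 9.7)/5.7 = 0.228 kΩ.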